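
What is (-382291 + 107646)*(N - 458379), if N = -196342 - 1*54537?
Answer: 194794163410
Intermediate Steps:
N = -250879 (N = -196342 - 54537 = -250879)
(-382291 + 107646)*(N - 458379) = (-382291 + 107646)*(-250879 - 458379) = -274645*(-709258) = 194794163410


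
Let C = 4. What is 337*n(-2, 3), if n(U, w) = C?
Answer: 1348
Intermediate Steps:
n(U, w) = 4
337*n(-2, 3) = 337*4 = 1348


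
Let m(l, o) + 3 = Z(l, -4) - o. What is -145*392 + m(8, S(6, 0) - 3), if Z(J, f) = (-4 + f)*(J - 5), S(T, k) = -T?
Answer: -56858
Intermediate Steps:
Z(J, f) = (-5 + J)*(-4 + f) (Z(J, f) = (-4 + f)*(-5 + J) = (-5 + J)*(-4 + f))
m(l, o) = 37 - o - 8*l (m(l, o) = -3 + ((20 - 5*(-4) - 4*l + l*(-4)) - o) = -3 + ((20 + 20 - 4*l - 4*l) - o) = -3 + ((40 - 8*l) - o) = -3 + (40 - o - 8*l) = 37 - o - 8*l)
-145*392 + m(8, S(6, 0) - 3) = -145*392 + (37 - (-1*6 - 3) - 8*8) = -56840 + (37 - (-6 - 3) - 64) = -56840 + (37 - 1*(-9) - 64) = -56840 + (37 + 9 - 64) = -56840 - 18 = -56858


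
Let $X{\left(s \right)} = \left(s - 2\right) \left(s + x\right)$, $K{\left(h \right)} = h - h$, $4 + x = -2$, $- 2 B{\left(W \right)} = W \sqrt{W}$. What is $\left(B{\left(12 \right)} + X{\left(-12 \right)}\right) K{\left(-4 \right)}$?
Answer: $0$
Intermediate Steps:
$B{\left(W \right)} = - \frac{W^{\frac{3}{2}}}{2}$ ($B{\left(W \right)} = - \frac{W \sqrt{W}}{2} = - \frac{W^{\frac{3}{2}}}{2}$)
$x = -6$ ($x = -4 - 2 = -6$)
$K{\left(h \right)} = 0$
$X{\left(s \right)} = \left(-6 + s\right) \left(-2 + s\right)$ ($X{\left(s \right)} = \left(s - 2\right) \left(s - 6\right) = \left(-2 + s\right) \left(-6 + s\right) = \left(-6 + s\right) \left(-2 + s\right)$)
$\left(B{\left(12 \right)} + X{\left(-12 \right)}\right) K{\left(-4 \right)} = \left(- \frac{12^{\frac{3}{2}}}{2} + \left(12 + \left(-12\right)^{2} - -96\right)\right) 0 = \left(- \frac{24 \sqrt{3}}{2} + \left(12 + 144 + 96\right)\right) 0 = \left(- 12 \sqrt{3} + 252\right) 0 = \left(252 - 12 \sqrt{3}\right) 0 = 0$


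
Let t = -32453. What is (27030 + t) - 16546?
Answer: -21969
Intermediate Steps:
(27030 + t) - 16546 = (27030 - 32453) - 16546 = -5423 - 16546 = -21969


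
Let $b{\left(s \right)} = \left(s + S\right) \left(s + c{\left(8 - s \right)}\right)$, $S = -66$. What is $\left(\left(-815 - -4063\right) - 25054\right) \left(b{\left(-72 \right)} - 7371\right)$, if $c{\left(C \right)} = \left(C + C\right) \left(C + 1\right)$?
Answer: $38943662490$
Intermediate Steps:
$c{\left(C \right)} = 2 C \left(1 + C\right)$
$b{\left(s \right)} = \left(-66 + s\right) \left(s + 2 \left(8 - s\right) \left(9 - s\right)\right)$ ($b{\left(s \right)} = \left(s - 66\right) \left(s + 2 \left(8 - s\right) \left(1 - \left(-8 + s\right)\right)\right) = \left(-66 + s\right) \left(s + 2 \left(8 - s\right) \left(9 - s\right)\right)$)
$\left(\left(-815 - -4063\right) - 25054\right) \left(b{\left(-72 \right)} - 7371\right) = \left(\left(-815 - -4063\right) - 25054\right) \left(\left(-9504 - 165 \left(-72\right)^{2} + 2 \left(-72\right)^{3} + 2322 \left(-72\right)\right) - 7371\right) = \left(\left(-815 + 4063\right) - 25054\right) \left(\left(-9504 - 855360 + 2 \left(-373248\right) - 167184\right) - 7371\right) = \left(3248 - 25054\right) \left(\left(-9504 - 855360 - 746496 - 167184\right) - 7371\right) = - 21806 \left(-1778544 - 7371\right) = \left(-21806\right) \left(-1785915\right) = 38943662490$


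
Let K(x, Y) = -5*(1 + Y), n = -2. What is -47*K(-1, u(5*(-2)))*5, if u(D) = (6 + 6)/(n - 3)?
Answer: -1645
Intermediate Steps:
u(D) = -12/5 (u(D) = (6 + 6)/(-2 - 3) = 12/(-5) = 12*(-⅕) = -12/5)
K(x, Y) = -5 - 5*Y
-47*K(-1, u(5*(-2)))*5 = -47*(-5 - 5*(-12/5))*5 = -47*(-5 + 12)*5 = -47*7*5 = -329*5 = -1645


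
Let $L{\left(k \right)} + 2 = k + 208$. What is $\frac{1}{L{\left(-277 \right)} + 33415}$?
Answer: $\frac{1}{33344} \approx 2.999 \cdot 10^{-5}$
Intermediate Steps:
$L{\left(k \right)} = 206 + k$ ($L{\left(k \right)} = -2 + \left(k + 208\right) = -2 + \left(208 + k\right) = 206 + k$)
$\frac{1}{L{\left(-277 \right)} + 33415} = \frac{1}{\left(206 - 277\right) + 33415} = \frac{1}{-71 + 33415} = \frac{1}{33344}$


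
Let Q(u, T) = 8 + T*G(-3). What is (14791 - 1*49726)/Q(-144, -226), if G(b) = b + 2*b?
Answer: -34935/2042 ≈ -17.108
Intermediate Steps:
G(b) = 3*b
Q(u, T) = 8 - 9*T (Q(u, T) = 8 + T*(3*(-3)) = 8 + T*(-9) = 8 - 9*T)
(14791 - 1*49726)/Q(-144, -226) = (14791 - 1*49726)/(8 - 9*(-226)) = (14791 - 49726)/(8 + 2034) = -34935/2042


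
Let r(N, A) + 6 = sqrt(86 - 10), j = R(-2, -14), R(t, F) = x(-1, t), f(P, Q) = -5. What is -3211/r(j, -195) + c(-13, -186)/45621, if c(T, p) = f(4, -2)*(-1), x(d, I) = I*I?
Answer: -439466993/912420 - 3211*sqrt(19)/20 ≈ -1181.5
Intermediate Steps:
x(d, I) = I**2
c(T, p) = 5 (c(T, p) = -5*(-1) = 5)
R(t, F) = t**2
j = 4 (j = (-2)**2 = 4)
r(N, A) = -6 + 2*sqrt(19) (r(N, A) = -6 + sqrt(86 - 10) = -6 + sqrt(76) = -6 + 2*sqrt(19))
-3211/r(j, -195) + c(-13, -186)/45621 = -3211/(-6 + 2*sqrt(19)) + 5/45621 = 5/45621 - 3211/(-6 + 2*sqrt(19))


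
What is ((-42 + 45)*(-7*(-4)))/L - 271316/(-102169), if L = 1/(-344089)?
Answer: -2953038968128/102169 ≈ -2.8903e+7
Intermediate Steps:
L = -1/344089 ≈ -2.9062e-6
((-42 + 45)*(-7*(-4)))/L - 271316/(-102169) = ((-42 + 45)*(-7*(-4)))/(-1/344089) - 271316/(-102169) = (3*28)*(-344089) - 271316*(-1/102169) = 84*(-344089) + 271316/102169 = -28903476 + 271316/102169 = -2953038968128/102169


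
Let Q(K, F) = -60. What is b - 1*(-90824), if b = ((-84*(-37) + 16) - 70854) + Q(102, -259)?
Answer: 23034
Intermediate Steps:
b = -67790 (b = ((-84*(-37) + 16) - 70854) - 60 = ((3108 + 16) - 70854) - 60 = (3124 - 70854) - 60 = -67730 - 60 = -67790)
b - 1*(-90824) = -67790 - 1*(-90824) = -67790 + 90824 = 23034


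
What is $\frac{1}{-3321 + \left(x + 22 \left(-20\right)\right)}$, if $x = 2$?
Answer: $- \frac{1}{3759} \approx -0.00026603$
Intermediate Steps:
$\frac{1}{-3321 + \left(x + 22 \left(-20\right)\right)} = \frac{1}{-3321 + \left(2 + 22 \left(-20\right)\right)} = \frac{1}{-3321 + \left(2 - 440\right)} = \frac{1}{-3321 - 438} = \frac{1}{-3759} = - \frac{1}{3759}$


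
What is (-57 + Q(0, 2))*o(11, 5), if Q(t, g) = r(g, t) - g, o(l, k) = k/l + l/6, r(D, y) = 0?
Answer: -8909/66 ≈ -134.98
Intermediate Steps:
o(l, k) = l/6 + k/l (o(l, k) = k/l + l*(⅙) = k/l + l/6 = l/6 + k/l)
Q(t, g) = -g (Q(t, g) = 0 - g = -g)
(-57 + Q(0, 2))*o(11, 5) = (-57 - 1*2)*((⅙)*11 + 5/11) = (-57 - 2)*(11/6 + 5*(1/11)) = -59*(11/6 + 5/11) = -59*151/66 = -8909/66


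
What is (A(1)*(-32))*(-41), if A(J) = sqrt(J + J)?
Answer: 1312*sqrt(2) ≈ 1855.4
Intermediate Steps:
A(J) = sqrt(2)*sqrt(J) (A(J) = sqrt(2*J) = sqrt(2)*sqrt(J))
(A(1)*(-32))*(-41) = ((sqrt(2)*sqrt(1))*(-32))*(-41) = ((sqrt(2)*1)*(-32))*(-41) = (sqrt(2)*(-32))*(-41) = -32*sqrt(2)*(-41) = 1312*sqrt(2)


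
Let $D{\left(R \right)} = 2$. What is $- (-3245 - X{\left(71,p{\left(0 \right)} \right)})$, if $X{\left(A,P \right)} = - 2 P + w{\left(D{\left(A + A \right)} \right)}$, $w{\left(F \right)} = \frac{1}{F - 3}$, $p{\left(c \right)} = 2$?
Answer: $3240$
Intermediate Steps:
$w{\left(F \right)} = \frac{1}{-3 + F}$
$X{\left(A,P \right)} = -1 - 2 P$ ($X{\left(A,P \right)} = - 2 P + \frac{1}{-3 + 2} = - 2 P + \frac{1}{-1} = - 2 P - 1 = -1 - 2 P$)
$- (-3245 - X{\left(71,p{\left(0 \right)} \right)}) = - (-3245 - \left(-1 - 4\right)) = - (-3245 - -5) = - (-3245 + 5) = \left(-1\right) \left(-3240\right) = 3240$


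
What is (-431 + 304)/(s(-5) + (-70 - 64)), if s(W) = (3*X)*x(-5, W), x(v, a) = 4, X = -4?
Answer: 127/182 ≈ 0.69780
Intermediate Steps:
s(W) = -48 (s(W) = (3*(-4))*4 = -12*4 = -48)
(-431 + 304)/(s(-5) + (-70 - 64)) = (-431 + 304)/(-48 + (-70 - 64)) = -127/(-48 - 134) = -127/(-182) = -127*(-1/182) = 127/182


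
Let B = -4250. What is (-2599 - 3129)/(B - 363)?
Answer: 5728/4613 ≈ 1.2417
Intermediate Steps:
(-2599 - 3129)/(B - 363) = (-2599 - 3129)/(-4250 - 363) = -5728/(-4613) = -5728*(-1/4613) = 5728/4613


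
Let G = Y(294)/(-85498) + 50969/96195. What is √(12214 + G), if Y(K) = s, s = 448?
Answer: √34837905480170280945/53405715 ≈ 110.52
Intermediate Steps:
Y(K) = 448
G = 308189443/587462865 (G = 448/(-85498) + 50969/96195 = 448*(-1/85498) + 50969*(1/96195) = -32/6107 + 50969/96195 = 308189443/587462865 ≈ 0.52461)
√(12214 + G) = √(12214 + 308189443/587462865) = √(7175579622553/587462865) = √34837905480170280945/53405715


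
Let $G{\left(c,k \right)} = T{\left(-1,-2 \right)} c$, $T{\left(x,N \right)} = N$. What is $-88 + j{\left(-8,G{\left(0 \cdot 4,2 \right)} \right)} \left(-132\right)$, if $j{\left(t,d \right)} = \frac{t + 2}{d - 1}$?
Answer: $-880$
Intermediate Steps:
$G{\left(c,k \right)} = - 2 c$
$j{\left(t,d \right)} = \frac{2 + t}{-1 + d}$
$-88 + j{\left(-8,G{\left(0 \cdot 4,2 \right)} \right)} \left(-132\right) = -88 + \frac{2 - 8}{-1 - 2 \cdot 0 \cdot 4} \left(-132\right) = -88 + \frac{1}{-1 - 0} \left(-6\right) \left(-132\right) = -88 + \frac{1}{-1 + 0} \left(-6\right) \left(-132\right) = -88 + \frac{1}{-1} \left(-6\right) \left(-132\right) = -88 + \left(-1\right) \left(-6\right) \left(-132\right) = -88 + 6 \left(-132\right) = -88 - 792 = -880$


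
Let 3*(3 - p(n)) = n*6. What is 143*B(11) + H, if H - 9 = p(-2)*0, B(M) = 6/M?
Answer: 87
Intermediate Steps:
p(n) = 3 - 2*n (p(n) = 3 - n*6/3 = 3 - 2*n)
H = 9 (H = 9 + (3 - 2*(-2))*0 = 9 + (3 + 4)*0 = 9 + 7*0 = 9 + 0 = 9)
143*B(11) + H = 143*(6/11) + 9 = 78 + 9 = 87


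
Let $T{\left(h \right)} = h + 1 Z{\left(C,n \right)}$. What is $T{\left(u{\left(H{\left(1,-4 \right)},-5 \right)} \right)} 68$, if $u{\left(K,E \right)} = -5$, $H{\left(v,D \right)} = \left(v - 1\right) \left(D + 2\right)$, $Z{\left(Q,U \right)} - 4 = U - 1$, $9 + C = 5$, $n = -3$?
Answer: $-340$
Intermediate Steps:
$C = -4$ ($C = -9 + 5 = -4$)
$Z{\left(Q,U \right)} = 3 + U$ ($Z{\left(Q,U \right)} = 4 + \left(U - 1\right) = 4 + \left(-1 + U\right) = 3 + U$)
$H{\left(v,D \right)} = \left(-1 + v\right) \left(2 + D\right)$
$T{\left(h \right)} = h$ ($T{\left(h \right)} = h + 1 \left(3 - 3\right) = h + 1 \cdot 0 = h + 0 = h$)
$T{\left(u{\left(H{\left(1,-4 \right)},-5 \right)} \right)} 68 = \left(-5\right) 68 = -340$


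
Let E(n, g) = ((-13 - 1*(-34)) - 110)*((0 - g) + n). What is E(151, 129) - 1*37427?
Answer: -39385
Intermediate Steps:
E(n, g) = -89*n + 89*g (E(n, g) = ((-13 + 34) - 110)*(-g + n) = (21 - 110)*(n - g) = -89*(n - g) = -89*n + 89*g)
E(151, 129) - 1*37427 = (-89*151 + 89*129) - 1*37427 = (-13439 + 11481) - 37427 = -1958 - 37427 = -39385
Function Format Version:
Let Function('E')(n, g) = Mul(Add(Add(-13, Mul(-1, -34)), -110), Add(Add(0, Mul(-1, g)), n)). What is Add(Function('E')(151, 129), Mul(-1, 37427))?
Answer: -39385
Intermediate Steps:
Function('E')(n, g) = Add(Mul(-89, n), Mul(89, g)) (Function('E')(n, g) = Mul(Add(Add(-13, 34), -110), Add(Mul(-1, g), n)) = Mul(Add(21, -110), Add(n, Mul(-1, g))) = Mul(-89, Add(n, Mul(-1, g))) = Add(Mul(-89, n), Mul(89, g)))
Add(Function('E')(151, 129), Mul(-1, 37427)) = Add(Add(Mul(-89, 151), Mul(89, 129)), Mul(-1, 37427)) = Add(Add(-13439, 11481), -37427) = Add(-1958, -37427) = -39385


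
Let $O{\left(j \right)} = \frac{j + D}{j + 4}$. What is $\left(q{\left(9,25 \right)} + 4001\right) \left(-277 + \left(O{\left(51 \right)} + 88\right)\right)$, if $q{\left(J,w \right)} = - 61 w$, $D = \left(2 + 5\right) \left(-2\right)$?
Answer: $- \frac{25646408}{55} \approx -4.663 \cdot 10^{5}$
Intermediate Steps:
$D = -14$ ($D = 7 \left(-2\right) = -14$)
$O{\left(j \right)} = \frac{-14 + j}{4 + j}$ ($O{\left(j \right)} = \frac{j - 14}{j + 4} = \frac{-14 + j}{4 + j}$)
$\left(q{\left(9,25 \right)} + 4001\right) \left(-277 + \left(O{\left(51 \right)} + 88\right)\right) = \left(\left(-61\right) 25 + 4001\right) \left(-277 + \left(\frac{-14 + 51}{4 + 51} + 88\right)\right) = \left(-1525 + 4001\right) \left(-277 + \left(\frac{1}{55} \cdot 37 + 88\right)\right) = 2476 \left(-277 + \left(\frac{1}{55} \cdot 37 + 88\right)\right) = 2476 \left(-277 + \left(\frac{37}{55} + 88\right)\right) = 2476 \left(-277 + \frac{4877}{55}\right) = 2476 \left(- \frac{10358}{55}\right) = - \frac{25646408}{55}$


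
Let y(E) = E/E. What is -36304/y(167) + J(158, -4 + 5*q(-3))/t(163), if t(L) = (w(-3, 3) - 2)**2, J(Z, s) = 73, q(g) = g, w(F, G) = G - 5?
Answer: -580791/16 ≈ -36299.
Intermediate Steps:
w(F, G) = -5 + G
y(E) = 1
t(L) = 16 (t(L) = ((-5 + 3) - 2)**2 = (-2 - 2)**2 = (-4)**2 = 16)
-36304/y(167) + J(158, -4 + 5*q(-3))/t(163) = -36304/1 + 73/16 = -36304*1 + 73*(1/16) = -36304 + 73/16 = -580791/16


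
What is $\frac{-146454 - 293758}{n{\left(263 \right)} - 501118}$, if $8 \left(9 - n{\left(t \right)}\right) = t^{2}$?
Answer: $\frac{3521696}{4078041} \approx 0.86357$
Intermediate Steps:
$n{\left(t \right)} = 9 - \frac{t^{2}}{8}$
$\frac{-146454 - 293758}{n{\left(263 \right)} - 501118} = \frac{-146454 - 293758}{\left(9 - \frac{263^{2}}{8}\right) - 501118} = - \frac{440212}{\left(9 - \frac{69169}{8}\right) - 501118} = - \frac{440212}{- \frac{69097}{8} - 501118} = - \frac{440212}{- \frac{4078041}{8}} = \left(-440212\right) \left(- \frac{8}{4078041}\right) = \frac{3521696}{4078041}$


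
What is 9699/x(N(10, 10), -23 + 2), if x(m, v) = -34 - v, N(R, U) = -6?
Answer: -9699/13 ≈ -746.08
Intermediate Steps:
9699/x(N(10, 10), -23 + 2) = 9699/(-34 - (-23 + 2)) = 9699/(-34 - 1*(-21)) = 9699/(-34 + 21) = 9699/(-13) = 9699*(-1/13) = -9699/13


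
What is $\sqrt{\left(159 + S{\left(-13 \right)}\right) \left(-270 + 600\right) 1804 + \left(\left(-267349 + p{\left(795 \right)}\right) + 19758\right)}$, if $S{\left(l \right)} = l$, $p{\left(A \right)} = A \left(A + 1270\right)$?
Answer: $2 \sqrt{22077701} \approx 9397.4$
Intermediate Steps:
$p{\left(A \right)} = A \left(1270 + A\right)$
$\sqrt{\left(159 + S{\left(-13 \right)}\right) \left(-270 + 600\right) 1804 + \left(\left(-267349 + p{\left(795 \right)}\right) + 19758\right)} = \sqrt{\left(159 - 13\right) \left(-270 + 600\right) 1804 - \left(247591 - 795 \left(1270 + 795\right)\right)} = \sqrt{146 \cdot 330 \cdot 1804 + \left(\left(-267349 + 795 \cdot 2065\right) + 19758\right)} = \sqrt{48180 \cdot 1804 + \left(\left(-267349 + 1641675\right) + 19758\right)} = \sqrt{86916720 + \left(1374326 + 19758\right)} = \sqrt{86916720 + 1394084} = \sqrt{88310804} = 2 \sqrt{22077701}$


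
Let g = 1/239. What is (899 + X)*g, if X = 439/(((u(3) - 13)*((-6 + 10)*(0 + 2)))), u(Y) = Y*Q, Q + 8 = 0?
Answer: 265665/70744 ≈ 3.7553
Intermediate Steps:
Q = -8 (Q = -8 + 0 = -8)
u(Y) = -8*Y (u(Y) = Y*(-8) = -8*Y)
X = -439/296 (X = 439/(((-8*3 - 13)*((-6 + 10)*(0 + 2)))) = 439/(((-24 - 13)*(4*2))) = 439/((-37*8)) = 439/(-296) = 439*(-1/296) = -439/296 ≈ -1.4831)
g = 1/239 ≈ 0.0041841
(899 + X)*g = (899 - 439/296)*(1/239) = (265665/296)*(1/239) = 265665/70744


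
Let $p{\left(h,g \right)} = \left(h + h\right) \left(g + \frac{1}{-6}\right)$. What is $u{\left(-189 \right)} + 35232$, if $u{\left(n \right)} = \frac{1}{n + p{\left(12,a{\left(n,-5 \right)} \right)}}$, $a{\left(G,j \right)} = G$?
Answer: $\frac{166612127}{4729} \approx 35232.0$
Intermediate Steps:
$p{\left(h,g \right)} = 2 h \left(- \frac{1}{6} + g\right)$ ($p{\left(h,g \right)} = 2 h \left(g - \frac{1}{6}\right) = 2 h \left(- \frac{1}{6} + g\right)$)
$u{\left(n \right)} = \frac{1}{-4 + 25 n}$ ($u{\left(n \right)} = \frac{1}{n + \frac{1}{3} \cdot 12 \left(-1 + 6 n\right)} = \frac{1}{n + \left(-4 + 24 n\right)} = \frac{1}{-4 + 25 n}$)
$u{\left(-189 \right)} + 35232 = \frac{1}{-4 + 25 \left(-189\right)} + 35232 = \frac{1}{-4 - 4725} + 35232 = \frac{1}{-4729} + 35232 = - \frac{1}{4729} + 35232 = \frac{166612127}{4729}$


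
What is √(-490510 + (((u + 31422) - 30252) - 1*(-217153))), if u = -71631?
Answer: 3*I*√38202 ≈ 586.36*I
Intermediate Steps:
√(-490510 + (((u + 31422) - 30252) - 1*(-217153))) = √(-490510 + (((-71631 + 31422) - 30252) - 1*(-217153))) = √(-490510 + ((-40209 - 30252) + 217153)) = √(-490510 + (-70461 + 217153)) = √(-490510 + 146692) = √(-343818) = 3*I*√38202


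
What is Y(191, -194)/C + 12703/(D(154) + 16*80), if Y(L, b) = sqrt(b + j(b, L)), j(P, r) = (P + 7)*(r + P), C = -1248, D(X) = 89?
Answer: 12703/1369 - sqrt(367)/1248 ≈ 9.2637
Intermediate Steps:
j(P, r) = (7 + P)*(P + r)
Y(L, b) = sqrt(b**2 + 7*L + 8*b + L*b) (Y(L, b) = sqrt(b + (b**2 + 7*b + 7*L + b*L)) = sqrt(b + (b**2 + 7*b + 7*L + L*b)) = sqrt(b + (b**2 + 7*L + 7*b + L*b)) = sqrt(b**2 + 7*L + 8*b + L*b))
Y(191, -194)/C + 12703/(D(154) + 16*80) = sqrt((-194)**2 + 7*191 + 8*(-194) + 191*(-194))/(-1248) + 12703/(89 + 16*80) = sqrt(37636 + 1337 - 1552 - 37054)*(-1/1248) + 12703/(89 + 1280) = sqrt(367)*(-1/1248) + 12703/1369 = -sqrt(367)/1248 + 12703*(1/1369) = -sqrt(367)/1248 + 12703/1369 = 12703/1369 - sqrt(367)/1248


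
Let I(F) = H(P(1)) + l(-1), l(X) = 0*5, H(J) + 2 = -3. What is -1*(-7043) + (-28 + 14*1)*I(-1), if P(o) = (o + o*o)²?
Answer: 7113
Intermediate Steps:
P(o) = (o + o²)²
H(J) = -5 (H(J) = -2 - 3 = -5)
l(X) = 0
I(F) = -5 (I(F) = -5 + 0 = -5)
-1*(-7043) + (-28 + 14*1)*I(-1) = -1*(-7043) + (-28 + 14*1)*(-5) = 7043 + (-28 + 14)*(-5) = 7043 - 14*(-5) = 7043 + 70 = 7113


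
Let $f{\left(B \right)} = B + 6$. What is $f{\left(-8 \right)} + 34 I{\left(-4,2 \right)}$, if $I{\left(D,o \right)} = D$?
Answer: $-138$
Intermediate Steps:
$f{\left(B \right)} = 6 + B$
$f{\left(-8 \right)} + 34 I{\left(-4,2 \right)} = \left(6 - 8\right) + 34 \left(-4\right) = -2 - 136 = -138$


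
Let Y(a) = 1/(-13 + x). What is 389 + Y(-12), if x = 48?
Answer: 13616/35 ≈ 389.03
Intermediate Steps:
Y(a) = 1/35 (Y(a) = 1/(-13 + 48) = 1/35)
389 + Y(-12) = 389 + 1/35 = 13616/35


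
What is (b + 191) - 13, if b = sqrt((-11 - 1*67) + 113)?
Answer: 178 + sqrt(35) ≈ 183.92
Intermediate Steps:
b = sqrt(35) (b = sqrt((-11 - 67) + 113) = sqrt(-78 + 113) = sqrt(35) ≈ 5.9161)
(b + 191) - 13 = (sqrt(35) + 191) - 13 = (191 + sqrt(35)) - 13 = 178 + sqrt(35)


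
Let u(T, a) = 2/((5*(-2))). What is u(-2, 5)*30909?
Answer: -30909/5 ≈ -6181.8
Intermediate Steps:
u(T, a) = -1/5 (u(T, a) = 2/(-10) = 2*(-1/10) = -1/5)
u(-2, 5)*30909 = -1/5*30909 = -30909/5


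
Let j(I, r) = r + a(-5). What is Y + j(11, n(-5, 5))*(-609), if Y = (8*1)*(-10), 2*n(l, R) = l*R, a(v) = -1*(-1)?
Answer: 13847/2 ≈ 6923.5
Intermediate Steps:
a(v) = 1
n(l, R) = R*l/2 (n(l, R) = (l*R)/2 = (R*l)/2 = R*l/2)
Y = -80 (Y = 8*(-10) = -80)
j(I, r) = 1 + r (j(I, r) = r + 1 = 1 + r)
Y + j(11, n(-5, 5))*(-609) = -80 + (1 + (½)*5*(-5))*(-609) = -80 + (1 - 25/2)*(-609) = -80 - 23/2*(-609) = -80 + 14007/2 = 13847/2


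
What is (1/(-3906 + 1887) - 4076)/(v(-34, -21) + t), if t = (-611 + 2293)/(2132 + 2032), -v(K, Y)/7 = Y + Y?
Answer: -5711234830/412514677 ≈ -13.845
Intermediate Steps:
v(K, Y) = -14*Y (v(K, Y) = -7*(Y + Y) = -14*Y)
t = 841/2082 (t = 1682/4164 = 1682*(1/4164) = 841/2082 ≈ 0.40394)
(1/(-3906 + 1887) - 4076)/(v(-34, -21) + t) = (1/(-3906 + 1887) - 4076)/(-14*(-21) + 841/2082) = (1/(-2019) - 4076)/(294 + 841/2082) = (-1/2019 - 4076)/(612949/2082) = -8229445/2019*2082/612949 = -5711234830/412514677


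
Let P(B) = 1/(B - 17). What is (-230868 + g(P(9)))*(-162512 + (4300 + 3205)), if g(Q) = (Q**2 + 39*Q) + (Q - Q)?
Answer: 2290362196041/64 ≈ 3.5787e+10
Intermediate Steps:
P(B) = 1/(-17 + B)
g(Q) = Q**2 + 39*Q (g(Q) = (Q**2 + 39*Q) + 0 = Q**2 + 39*Q)
(-230868 + g(P(9)))*(-162512 + (4300 + 3205)) = (-230868 + (39 + 1/(-17 + 9))/(-17 + 9))*(-162512 + (4300 + 3205)) = (-230868 + (39 + 1/(-8))/(-8))*(-162512 + 7505) = (-230868 - (39 - 1/8)/8)*(-155007) = (-230868 - 1/8*311/8)*(-155007) = (-230868 - 311/64)*(-155007) = -14775863/64*(-155007) = 2290362196041/64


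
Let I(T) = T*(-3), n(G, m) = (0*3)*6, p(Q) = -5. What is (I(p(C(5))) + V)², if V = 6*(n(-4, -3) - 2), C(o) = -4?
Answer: 9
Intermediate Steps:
n(G, m) = 0 (n(G, m) = 0*6 = 0)
I(T) = -3*T
V = -12 (V = 6*(0 - 2) = 6*(-2) = -12)
(I(p(C(5))) + V)² = (-3*(-5) - 12)² = (15 - 12)² = 3² = 9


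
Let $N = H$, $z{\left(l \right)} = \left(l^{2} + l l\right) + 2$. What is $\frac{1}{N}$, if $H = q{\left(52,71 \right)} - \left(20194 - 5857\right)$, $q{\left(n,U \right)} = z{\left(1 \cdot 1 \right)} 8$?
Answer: $- \frac{1}{14305} \approx -6.9906 \cdot 10^{-5}$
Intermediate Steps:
$z{\left(l \right)} = 2 + 2 l^{2}$ ($z{\left(l \right)} = \left(l^{2} + l^{2}\right) + 2 = 2 l^{2} + 2 = 2 + 2 l^{2}$)
$q{\left(n,U \right)} = 32$ ($q{\left(n,U \right)} = \left(2 + 2 \left(1 \cdot 1\right)^{2}\right) 8 = \left(2 + 2 \cdot 1^{2}\right) 8 = \left(2 + 2 \cdot 1\right) 8 = \left(2 + 2\right) 8 = 4 \cdot 8 = 32$)
$H = -14305$ ($H = 32 - \left(20194 - 5857\right) = 32 - 14337 = -14305$)
$N = -14305$
$\frac{1}{N} = \frac{1}{-14305} = - \frac{1}{14305}$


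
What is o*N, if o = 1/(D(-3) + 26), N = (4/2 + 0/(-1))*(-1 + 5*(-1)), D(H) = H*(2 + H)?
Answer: -12/29 ≈ -0.41379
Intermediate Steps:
N = -12 (N = (4*(1/2) + 0*(-1))*(-1 - 5) = (2 + 0)*(-6) = 2*(-6) = -12)
o = 1/29 (o = 1/(-3*(2 - 3) + 26) = 1/(-3*(-1) + 26) = 1/(3 + 26) = 1/29 ≈ 0.034483)
o*N = (1/29)*(-12) = -12/29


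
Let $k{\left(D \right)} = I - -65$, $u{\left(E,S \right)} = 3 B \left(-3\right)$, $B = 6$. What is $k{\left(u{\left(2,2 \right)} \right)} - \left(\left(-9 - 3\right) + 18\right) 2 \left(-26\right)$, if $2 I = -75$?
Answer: $\frac{679}{2} \approx 339.5$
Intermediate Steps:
$I = - \frac{75}{2}$ ($I = \frac{1}{2} \left(-75\right) = - \frac{75}{2} \approx -37.5$)
$u{\left(E,S \right)} = -54$ ($u{\left(E,S \right)} = 3 \cdot 6 \left(-3\right) = 3 \left(-18\right) = -54$)
$k{\left(D \right)} = \frac{55}{2}$ ($k{\left(D \right)} = - \frac{75}{2} - -65 = - \frac{75}{2} + 65 = \frac{55}{2}$)
$k{\left(u{\left(2,2 \right)} \right)} - \left(\left(-9 - 3\right) + 18\right) 2 \left(-26\right) = \frac{55}{2} - \left(\left(-9 - 3\right) + 18\right) 2 \left(-26\right) = \frac{55}{2} - \left(-12 + 18\right) 2 \left(-26\right) = \frac{55}{2} - 6 \cdot 2 \left(-26\right) = \frac{55}{2} - 12 \left(-26\right) = \frac{55}{2} - -312 = \frac{55}{2} + 312 = \frac{679}{2}$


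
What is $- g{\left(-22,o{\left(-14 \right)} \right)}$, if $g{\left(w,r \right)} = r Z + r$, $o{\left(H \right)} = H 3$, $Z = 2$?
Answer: $126$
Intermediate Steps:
$o{\left(H \right)} = 3 H$
$g{\left(w,r \right)} = 3 r$ ($g{\left(w,r \right)} = r 2 + r = 2 r + r = 3 r$)
$- g{\left(-22,o{\left(-14 \right)} \right)} = - 3 \cdot 3 \left(-14\right) = - 3 \left(-42\right) = \left(-1\right) \left(-126\right) = 126$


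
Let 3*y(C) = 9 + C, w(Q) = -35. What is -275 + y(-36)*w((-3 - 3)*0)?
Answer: 40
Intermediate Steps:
y(C) = 3 + C/3 (y(C) = (9 + C)/3 = 3 + C/3)
-275 + y(-36)*w((-3 - 3)*0) = -275 + (3 + (1/3)*(-36))*(-35) = -275 + (3 - 12)*(-35) = -275 - 9*(-35) = -275 + 315 = 40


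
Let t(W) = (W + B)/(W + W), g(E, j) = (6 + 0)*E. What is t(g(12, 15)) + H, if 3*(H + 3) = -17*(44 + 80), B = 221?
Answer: -101323/144 ≈ -703.63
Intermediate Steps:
g(E, j) = 6*E
t(W) = (221 + W)/(2*W) (t(W) = (W + 221)/(W + W) = (221 + W)/((2*W)) = (221 + W)*(1/(2*W)) = (221 + W)/(2*W))
H = -2117/3 (H = -3 + (-17*(44 + 80))/3 = -3 + (-17*124)/3 = -3 + (⅓)*(-2108) = -3 - 2108/3 = -2117/3 ≈ -705.67)
t(g(12, 15)) + H = (221 + 6*12)/(2*((6*12))) - 2117/3 = (½)*(221 + 72)/72 - 2117/3 = (½)*(1/72)*293 - 2117/3 = 293/144 - 2117/3 = -101323/144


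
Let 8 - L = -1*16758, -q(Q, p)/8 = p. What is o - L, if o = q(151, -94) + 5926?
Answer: -10088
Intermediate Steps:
q(Q, p) = -8*p
L = 16766 (L = 8 - (-1)*16758 = 8 - 1*(-16758) = 8 + 16758 = 16766)
o = 6678 (o = -8*(-94) + 5926 = 752 + 5926 = 6678)
o - L = 6678 - 1*16766 = 6678 - 16766 = -10088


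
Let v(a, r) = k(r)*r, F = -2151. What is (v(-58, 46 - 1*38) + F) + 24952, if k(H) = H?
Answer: 22865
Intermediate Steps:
v(a, r) = r**2 (v(a, r) = r*r = r**2)
(v(-58, 46 - 1*38) + F) + 24952 = ((46 - 1*38)**2 - 2151) + 24952 = ((46 - 38)**2 - 2151) + 24952 = (8**2 - 2151) + 24952 = (64 - 2151) + 24952 = -2087 + 24952 = 22865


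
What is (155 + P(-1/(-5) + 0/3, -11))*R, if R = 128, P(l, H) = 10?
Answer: 21120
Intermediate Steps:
(155 + P(-1/(-5) + 0/3, -11))*R = (155 + 10)*128 = 165*128 = 21120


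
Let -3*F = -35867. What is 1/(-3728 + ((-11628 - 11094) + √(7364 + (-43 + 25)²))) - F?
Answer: -12546183600677/1049392218 - 31*√2/349797406 ≈ -11956.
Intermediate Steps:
F = 35867/3 (F = -⅓*(-35867) = 35867/3 ≈ 11956.)
1/(-3728 + ((-11628 - 11094) + √(7364 + (-43 + 25)²))) - F = 1/(-3728 + ((-11628 - 11094) + √(7364 + (-43 + 25)²))) - 1*35867/3 = 1/(-3728 + (-22722 + √(7364 + (-18)²))) - 35867/3 = 1/(-3728 + (-22722 + √(7364 + 324))) - 35867/3 = 1/(-3728 + (-22722 + √7688)) - 35867/3 = 1/(-3728 + (-22722 + 62*√2)) - 35867/3 = 1/(-26450 + 62*√2) - 35867/3 = -35867/3 + 1/(-26450 + 62*√2)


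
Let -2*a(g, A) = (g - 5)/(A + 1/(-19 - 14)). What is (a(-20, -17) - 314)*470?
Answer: -83133835/562 ≈ -1.4793e+5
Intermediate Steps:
a(g, A) = -(-5 + g)/(2*(-1/33 + A)) (a(g, A) = -(g - 5)/(2*(A + 1/(-19 - 14))) = -(-5 + g)/(2*(A + 1/(-33))) = -(-5 + g)/(2*(A - 1/33)) = -(-5 + g)/(2*(-1/33 + A)))
(a(-20, -17) - 314)*470 = (33*(5 - 1*(-20))/(2*(-1 + 33*(-17))) - 314)*470 = (33*(5 + 20)/(2*(-1 - 561)) - 314)*470 = ((33/2)*25/(-562) - 314)*470 = ((33/2)*(-1/562)*25 - 314)*470 = (-825/1124 - 314)*470 = -353761/1124*470 = -83133835/562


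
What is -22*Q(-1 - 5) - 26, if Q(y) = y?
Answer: 106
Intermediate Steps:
-22*Q(-1 - 5) - 26 = -22*(-1 - 5) - 26 = -22*(-6) - 26 = 132 - 26 = 106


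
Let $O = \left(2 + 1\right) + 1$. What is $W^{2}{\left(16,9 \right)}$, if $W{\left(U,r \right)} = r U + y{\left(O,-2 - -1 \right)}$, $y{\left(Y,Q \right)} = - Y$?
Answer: $19600$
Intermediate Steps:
$O = 4$ ($O = 3 + 1 = 4$)
$W{\left(U,r \right)} = -4 + U r$ ($W{\left(U,r \right)} = r U - 4 = U r - 4 = -4 + U r$)
$W^{2}{\left(16,9 \right)} = \left(-4 + 16 \cdot 9\right)^{2} = \left(-4 + 144\right)^{2} = 140^{2} = 19600$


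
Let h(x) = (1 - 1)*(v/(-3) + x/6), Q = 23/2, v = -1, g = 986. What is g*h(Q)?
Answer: 0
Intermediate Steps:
Q = 23/2 (Q = 23*(½) = 23/2 ≈ 11.500)
h(x) = 0 (h(x) = (1 - 1)*(-1/(-3) + x/6) = 0*(-1*(-⅓) + x*(⅙)) = 0*(⅓ + x/6) = 0)
g*h(Q) = 986*0 = 0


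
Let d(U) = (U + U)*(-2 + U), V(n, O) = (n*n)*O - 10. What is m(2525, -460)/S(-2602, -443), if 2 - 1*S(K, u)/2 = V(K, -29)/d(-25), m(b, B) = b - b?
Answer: 0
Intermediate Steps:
m(b, B) = 0
V(n, O) = -10 + O*n**2 (V(n, O) = n**2*O - 10 = O*n**2 - 10 = -10 + O*n**2)
d(U) = 2*U*(-2 + U) (d(U) = (2*U)*(-2 + U) = 2*U*(-2 + U))
S(K, u) = 542/135 + 29*K**2/675 (S(K, u) = 4 - 2*(-10 - 29*K**2)/(2*(-25)*(-2 - 25)) = 4 - 2*(-10 - 29*K**2)/(2*(-25)*(-27)) = 4 - 2*(-10 - 29*K**2)/1350 = 4 - 2*(-1/135 - 29*K**2/1350) = 4 + (2/135 + 29*K**2/675) = 542/135 + 29*K**2/675)
m(2525, -460)/S(-2602, -443) = 0/(542/135 + (29/675)*(-2602)**2) = 0/(542/135 + (29/675)*6770404) = 0/(542/135 + 196341716/675) = 0/(65448142/225) = 0*(225/65448142) = 0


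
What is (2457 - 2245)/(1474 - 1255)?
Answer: 212/219 ≈ 0.96804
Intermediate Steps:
(2457 - 2245)/(1474 - 1255) = 212/219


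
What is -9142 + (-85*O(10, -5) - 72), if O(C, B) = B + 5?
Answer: -9214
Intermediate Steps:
O(C, B) = 5 + B
-9142 + (-85*O(10, -5) - 72) = -9142 + (-85*(5 - 5) - 72) = -9142 + (-85*0 - 72) = -9142 + (0 - 72) = -9142 - 72 = -9214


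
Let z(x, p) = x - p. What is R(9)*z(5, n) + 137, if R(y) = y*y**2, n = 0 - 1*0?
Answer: 3782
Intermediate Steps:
n = 0 (n = 0 + 0 = 0)
R(y) = y**3
R(9)*z(5, n) + 137 = 9**3*(5 - 1*0) + 137 = 729*(5 + 0) + 137 = 729*5 + 137 = 3645 + 137 = 3782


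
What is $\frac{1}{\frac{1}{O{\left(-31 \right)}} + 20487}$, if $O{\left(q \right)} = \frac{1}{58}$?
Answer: $\frac{1}{20545} \approx 4.8674 \cdot 10^{-5}$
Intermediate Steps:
$O{\left(q \right)} = \frac{1}{58}$
$\frac{1}{\frac{1}{O{\left(-31 \right)}} + 20487} = \frac{1}{\frac{1}{\frac{1}{58}} + 20487} = \frac{1}{58 + 20487} = \frac{1}{20545}$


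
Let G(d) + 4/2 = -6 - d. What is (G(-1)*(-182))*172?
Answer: 219128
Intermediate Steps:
G(d) = -8 - d (G(d) = -2 + (-6 - d) = -8 - d)
(G(-1)*(-182))*172 = ((-8 - 1*(-1))*(-182))*172 = ((-8 + 1)*(-182))*172 = -7*(-182)*172 = 1274*172 = 219128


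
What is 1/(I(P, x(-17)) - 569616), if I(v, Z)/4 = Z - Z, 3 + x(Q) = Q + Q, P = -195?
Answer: -1/569616 ≈ -1.7556e-6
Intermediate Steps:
x(Q) = -3 + 2*Q (x(Q) = -3 + (Q + Q) = -3 + 2*Q)
I(v, Z) = 0 (I(v, Z) = 4*(Z - Z) = 4*0 = 0)
1/(I(P, x(-17)) - 569616) = 1/(0 - 569616) = 1/(-569616) = -1/569616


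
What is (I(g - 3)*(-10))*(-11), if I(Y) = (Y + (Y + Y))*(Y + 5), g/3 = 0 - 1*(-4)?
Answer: 41580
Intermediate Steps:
g = 12 (g = 3*(0 - 1*(-4)) = 3*(0 + 4) = 3*4 = 12)
I(Y) = 3*Y*(5 + Y) (I(Y) = (Y + 2*Y)*(5 + Y) = (3*Y)*(5 + Y) = 3*Y*(5 + Y))
(I(g - 3)*(-10))*(-11) = ((3*(12 - 3)*(5 + (12 - 3)))*(-10))*(-11) = ((3*9*(5 + 9))*(-10))*(-11) = ((3*9*14)*(-10))*(-11) = (378*(-10))*(-11) = -3780*(-11) = 41580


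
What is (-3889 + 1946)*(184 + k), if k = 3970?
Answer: -8071222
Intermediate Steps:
(-3889 + 1946)*(184 + k) = (-3889 + 1946)*(184 + 3970) = -1943*4154 = -8071222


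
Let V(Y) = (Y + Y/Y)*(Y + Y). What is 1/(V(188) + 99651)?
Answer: 1/170715 ≈ 5.8577e-6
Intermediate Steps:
V(Y) = 2*Y*(1 + Y) (V(Y) = (Y + 1)*(2*Y) = (1 + Y)*(2*Y) = 2*Y*(1 + Y))
1/(V(188) + 99651) = 1/(2*188*(1 + 188) + 99651) = 1/(2*188*189 + 99651) = 1/(71064 + 99651) = 1/170715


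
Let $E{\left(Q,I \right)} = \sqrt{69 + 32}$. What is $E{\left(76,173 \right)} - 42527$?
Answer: $-42527 + \sqrt{101} \approx -42517.0$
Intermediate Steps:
$E{\left(Q,I \right)} = \sqrt{101}$
$E{\left(76,173 \right)} - 42527 = \sqrt{101} - 42527 = -42527 + \sqrt{101}$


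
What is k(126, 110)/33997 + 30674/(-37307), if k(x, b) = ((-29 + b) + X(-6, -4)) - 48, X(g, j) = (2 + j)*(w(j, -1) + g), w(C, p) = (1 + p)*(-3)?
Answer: -1041145163/1268326079 ≈ -0.82088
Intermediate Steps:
w(C, p) = -3 - 3*p
X(g, j) = g*(2 + j) (X(g, j) = (2 + j)*((-3 - 3*(-1)) + g) = (2 + j)*((-3 + 3) + g) = (2 + j)*(0 + g) = (2 + j)*g = g*(2 + j))
k(x, b) = -65 + b (k(x, b) = ((-29 + b) - 6*(2 - 4)) - 48 = ((-29 + b) - 6*(-2)) - 48 = ((-29 + b) + 12) - 48 = (-17 + b) - 48 = -65 + b)
k(126, 110)/33997 + 30674/(-37307) = (-65 + 110)/33997 + 30674/(-37307) = 45*(1/33997) + 30674*(-1/37307) = 45/33997 - 30674/37307 = -1041145163/1268326079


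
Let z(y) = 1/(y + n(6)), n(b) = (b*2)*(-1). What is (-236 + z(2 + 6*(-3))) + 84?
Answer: -4257/28 ≈ -152.04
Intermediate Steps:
n(b) = -2*b (n(b) = (2*b)*(-1) = -2*b)
z(y) = 1/(-12 + y) (z(y) = 1/(y - 2*6) = 1/(y - 12) = 1/(-12 + y))
(-236 + z(2 + 6*(-3))) + 84 = (-236 + 1/(-12 + (2 + 6*(-3)))) + 84 = (-236 + 1/(-12 + (2 - 18))) + 84 = (-236 + 1/(-12 - 16)) + 84 = (-236 + 1/(-28)) + 84 = (-236 - 1/28) + 84 = -6609/28 + 84 = -4257/28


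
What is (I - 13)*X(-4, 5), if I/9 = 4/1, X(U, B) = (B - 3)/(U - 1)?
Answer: -46/5 ≈ -9.2000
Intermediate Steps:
X(U, B) = (-3 + B)/(-1 + U)
I = 36 (I = 9*(4/1) = 9*(4*1) = 9*4 = 36)
(I - 13)*X(-4, 5) = (36 - 13)*((-3 + 5)/(-1 - 4)) = 23*(2/(-5)) = 23*(-⅕*2) = 23*(-⅖) = -46/5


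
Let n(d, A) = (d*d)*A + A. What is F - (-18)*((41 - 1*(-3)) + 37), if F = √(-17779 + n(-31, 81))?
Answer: 1458 + √60143 ≈ 1703.2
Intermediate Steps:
n(d, A) = A + A*d² (n(d, A) = d²*A + A = A*d² + A = A + A*d²)
F = √60143 (F = √(-17779 + 81*(1 + (-31)²)) = √(-17779 + 81*(1 + 961)) = √(-17779 + 81*962) = √(-17779 + 77922) = √60143 ≈ 245.24)
F - (-18)*((41 - 1*(-3)) + 37) = √60143 - (-18)*((41 - 1*(-3)) + 37) = √60143 - (-18)*((41 + 3) + 37) = √60143 - (-18)*(44 + 37) = √60143 - (-18)*81 = √60143 - 1*(-1458) = √60143 + 1458 = 1458 + √60143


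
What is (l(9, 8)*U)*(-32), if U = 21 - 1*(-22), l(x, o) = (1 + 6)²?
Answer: -67424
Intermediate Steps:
l(x, o) = 49 (l(x, o) = 7² = 49)
U = 43 (U = 21 + 22 = 43)
(l(9, 8)*U)*(-32) = (49*43)*(-32) = 2107*(-32) = -67424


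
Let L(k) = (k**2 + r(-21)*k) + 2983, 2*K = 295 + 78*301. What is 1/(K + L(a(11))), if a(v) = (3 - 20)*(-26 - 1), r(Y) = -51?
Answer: 2/404283 ≈ 4.9470e-6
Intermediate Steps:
a(v) = 459 (a(v) = -17*(-27) = 459)
K = 23773/2 (K = (295 + 78*301)/2 = (295 + 23478)/2 = (1/2)*23773 = 23773/2 ≈ 11887.)
L(k) = 2983 + k**2 - 51*k (L(k) = (k**2 - 51*k) + 2983 = 2983 + k**2 - 51*k)
1/(K + L(a(11))) = 1/(23773/2 + (2983 + 459**2 - 51*459)) = 1/(23773/2 + (2983 + 210681 - 23409)) = 1/(23773/2 + 190255) = 1/(404283/2) = 2/404283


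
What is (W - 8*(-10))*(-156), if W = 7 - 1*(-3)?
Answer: -14040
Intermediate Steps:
W = 10 (W = 7 + 3 = 10)
(W - 8*(-10))*(-156) = (10 - 8*(-10))*(-156) = (10 + 80)*(-156) = 90*(-156) = -14040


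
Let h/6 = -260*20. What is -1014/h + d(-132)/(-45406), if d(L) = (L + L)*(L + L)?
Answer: -13644061/9081200 ≈ -1.5025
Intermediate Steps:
h = -31200 (h = 6*(-260*20) = 6*(-5200) = -31200)
d(L) = 4*L² (d(L) = (2*L)*(2*L) = 4*L²)
-1014/h + d(-132)/(-45406) = -1014/(-31200) + (4*(-132)²)/(-45406) = -1014*(-1/31200) + (4*17424)*(-1/45406) = 13/400 + 69696*(-1/45406) = 13/400 - 34848/22703 = -13644061/9081200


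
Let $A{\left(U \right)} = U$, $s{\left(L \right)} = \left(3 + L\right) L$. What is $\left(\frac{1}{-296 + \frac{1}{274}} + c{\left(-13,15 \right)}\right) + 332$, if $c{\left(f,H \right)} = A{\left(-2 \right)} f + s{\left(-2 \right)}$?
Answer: $\frac{28872394}{81103} \approx 356.0$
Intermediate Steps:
$s{\left(L \right)} = L \left(3 + L\right)$
$c{\left(f,H \right)} = -2 - 2 f$ ($c{\left(f,H \right)} = - 2 f - 2 \left(3 - 2\right) = - 2 f - 2 = -2 - 2 f$)
$\left(\frac{1}{-296 + \frac{1}{274}} + c{\left(-13,15 \right)}\right) + 332 = \left(\frac{1}{-296 + \frac{1}{274}} - -24\right) + 332 = \left(\frac{1}{-296 + \frac{1}{274}} + \left(-2 + 26\right)\right) + 332 = \left(\frac{1}{- \frac{81103}{274}} + 24\right) + 332 = \left(- \frac{274}{81103} + 24\right) + 332 = \frac{1946198}{81103} + 332 = \frac{28872394}{81103}$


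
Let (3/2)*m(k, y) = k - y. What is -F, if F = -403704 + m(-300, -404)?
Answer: 1210904/3 ≈ 4.0363e+5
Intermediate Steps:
m(k, y) = -2*y/3 + 2*k/3 (m(k, y) = 2*(k - y)/3 = -2*y/3 + 2*k/3)
F = -1210904/3 (F = -403704 + (-⅔*(-404) + (⅔)*(-300)) = -403704 + (808/3 - 200) = -403704 + 208/3 = -1210904/3 ≈ -4.0363e+5)
-F = -1*(-1210904/3) = 1210904/3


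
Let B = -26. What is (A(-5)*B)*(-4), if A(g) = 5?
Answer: 520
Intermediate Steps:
(A(-5)*B)*(-4) = (5*(-26))*(-4) = -130*(-4) = 520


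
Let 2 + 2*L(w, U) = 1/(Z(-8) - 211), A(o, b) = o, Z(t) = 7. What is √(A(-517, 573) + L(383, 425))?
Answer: I*√21557190/204 ≈ 22.76*I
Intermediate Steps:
L(w, U) = -409/408 (L(w, U) = -1 + 1/(2*(7 - 211)) = -1 + (½)/(-204) = -1 + (½)*(-1/204) = -1 - 1/408 = -409/408)
√(A(-517, 573) + L(383, 425)) = √(-517 - 409/408) = √(-211345/408) = I*√21557190/204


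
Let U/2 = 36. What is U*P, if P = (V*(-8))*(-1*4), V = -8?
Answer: -18432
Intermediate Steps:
U = 72 (U = 2*36 = 72)
P = -256 (P = (-8*(-8))*(-1*4) = 64*(-4) = -256)
U*P = 72*(-256) = -18432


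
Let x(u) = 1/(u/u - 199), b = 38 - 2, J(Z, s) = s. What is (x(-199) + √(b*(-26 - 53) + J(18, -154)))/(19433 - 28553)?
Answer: 1/1805760 - I*√2998/9120 ≈ 5.5378e-7 - 0.0060037*I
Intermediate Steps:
b = 36
x(u) = -1/198 (x(u) = 1/(1 - 199) = 1/(-198) = -1/198)
(x(-199) + √(b*(-26 - 53) + J(18, -154)))/(19433 - 28553) = (-1/198 + √(36*(-26 - 53) - 154))/(19433 - 28553) = (-1/198 + √(36*(-79) - 154))/(-9120) = (-1/198 + √(-2844 - 154))*(-1/9120) = (-1/198 + √(-2998))*(-1/9120) = (-1/198 + I*√2998)*(-1/9120) = 1/1805760 - I*√2998/9120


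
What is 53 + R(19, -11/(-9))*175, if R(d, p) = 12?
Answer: 2153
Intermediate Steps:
53 + R(19, -11/(-9))*175 = 53 + 12*175 = 53 + 2100 = 2153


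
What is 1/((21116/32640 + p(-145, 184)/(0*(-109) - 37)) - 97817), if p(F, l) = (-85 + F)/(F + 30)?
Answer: -301920/29532729637 ≈ -1.0223e-5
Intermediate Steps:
p(F, l) = (-85 + F)/(30 + F)
1/((21116/32640 + p(-145, 184)/(0*(-109) - 37)) - 97817) = 1/((21116/32640 + ((-85 - 145)/(30 - 145))/(0*(-109) - 37)) - 97817) = 1/((21116*(1/32640) + (-230/(-115))/(0 - 37)) - 97817) = 1/((5279/8160 - 1/115*(-230)/(-37)) - 97817) = 1/((5279/8160 + 2*(-1/37)) - 97817) = 1/((5279/8160 - 2/37) - 97817) = 1/(179003/301920 - 97817) = 1/(-29532729637/301920) = -301920/29532729637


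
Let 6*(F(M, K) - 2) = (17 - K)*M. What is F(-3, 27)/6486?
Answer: 7/6486 ≈ 0.0010792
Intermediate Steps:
F(M, K) = 2 + M*(17 - K)/6 (F(M, K) = 2 + ((17 - K)*M)/6 = 2 + (M*(17 - K))/6 = 2 + M*(17 - K)/6)
F(-3, 27)/6486 = (2 + (17/6)*(-3) - ⅙*27*(-3))/6486 = (2 - 17/2 + 27/2)*(1/6486) = 7*(1/6486) = 7/6486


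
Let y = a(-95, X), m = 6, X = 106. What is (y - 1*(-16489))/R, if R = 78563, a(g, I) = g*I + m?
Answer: 6425/78563 ≈ 0.081782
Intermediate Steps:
a(g, I) = 6 + I*g (a(g, I) = g*I + 6 = I*g + 6 = 6 + I*g)
y = -10064 (y = 6 + 106*(-95) = 6 - 10070 = -10064)
(y - 1*(-16489))/R = (-10064 - 1*(-16489))/78563 = (-10064 + 16489)*(1/78563) = 6425*(1/78563) = 6425/78563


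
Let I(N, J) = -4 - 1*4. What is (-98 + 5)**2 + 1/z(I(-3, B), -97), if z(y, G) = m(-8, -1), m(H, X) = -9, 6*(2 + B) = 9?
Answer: 77840/9 ≈ 8648.9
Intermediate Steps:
B = -1/2 (B = -2 + (1/6)*9 = -2 + 3/2 = -1/2 ≈ -0.50000)
I(N, J) = -8 (I(N, J) = -4 - 4 = -8)
z(y, G) = -9
(-98 + 5)**2 + 1/z(I(-3, B), -97) = (-98 + 5)**2 + 1/(-9) = (-93)**2 - 1/9 = 8649 - 1/9 = 77840/9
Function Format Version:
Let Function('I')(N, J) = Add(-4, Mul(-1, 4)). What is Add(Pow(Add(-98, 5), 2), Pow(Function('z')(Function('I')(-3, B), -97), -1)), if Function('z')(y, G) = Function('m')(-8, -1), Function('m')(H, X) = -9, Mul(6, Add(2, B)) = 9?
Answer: Rational(77840, 9) ≈ 8648.9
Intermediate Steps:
B = Rational(-1, 2) (B = Add(-2, Mul(Rational(1, 6), 9)) = Add(-2, Rational(3, 2)) = Rational(-1, 2) ≈ -0.50000)
Function('I')(N, J) = -8 (Function('I')(N, J) = Add(-4, -4) = -8)
Function('z')(y, G) = -9
Add(Pow(Add(-98, 5), 2), Pow(Function('z')(Function('I')(-3, B), -97), -1)) = Add(Pow(Add(-98, 5), 2), Pow(-9, -1)) = Add(Pow(-93, 2), Rational(-1, 9)) = Add(8649, Rational(-1, 9)) = Rational(77840, 9)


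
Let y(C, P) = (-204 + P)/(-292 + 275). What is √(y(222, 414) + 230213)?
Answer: √66527987/17 ≈ 479.79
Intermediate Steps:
y(C, P) = 12 - P/17 (y(C, P) = (-204 + P)/(-17) = (-204 + P)*(-1/17) = 12 - P/17)
√(y(222, 414) + 230213) = √((12 - 1/17*414) + 230213) = √((12 - 414/17) + 230213) = √(-210/17 + 230213) = √(3913411/17) = √66527987/17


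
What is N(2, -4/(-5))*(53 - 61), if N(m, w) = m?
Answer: -16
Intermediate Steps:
N(2, -4/(-5))*(53 - 61) = 2*(53 - 61) = 2*(-8) = -16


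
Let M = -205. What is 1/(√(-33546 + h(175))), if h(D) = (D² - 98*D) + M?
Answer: -I*√5069/10138 ≈ -0.0070228*I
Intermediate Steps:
h(D) = -205 + D² - 98*D (h(D) = (D² - 98*D) - 205 = -205 + D² - 98*D)
1/(√(-33546 + h(175))) = 1/(√(-33546 + (-205 + 175² - 98*175))) = 1/(√(-33546 + (-205 + 30625 - 17150))) = 1/(√(-33546 + 13270)) = 1/(√(-20276)) = 1/(2*I*√5069) = -I*√5069/10138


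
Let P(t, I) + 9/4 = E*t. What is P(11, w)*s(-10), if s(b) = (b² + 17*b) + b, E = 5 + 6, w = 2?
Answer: -9500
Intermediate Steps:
E = 11
s(b) = b² + 18*b
P(t, I) = -9/4 + 11*t
P(11, w)*s(-10) = (-9/4 + 11*11)*(-10*(18 - 10)) = (-9/4 + 121)*(-10*8) = (475/4)*(-80) = -9500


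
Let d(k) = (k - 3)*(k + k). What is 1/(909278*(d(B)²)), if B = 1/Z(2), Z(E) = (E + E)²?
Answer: 8192/1004297551 ≈ 8.1569e-6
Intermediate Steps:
Z(E) = 4*E² (Z(E) = (2*E)² = 4*E²)
B = 1/16 (B = 1/(4*2²) = 1/(4*4) = 1/16 ≈ 0.062500)
d(k) = 2*k*(-3 + k) (d(k) = (-3 + k)*(2*k) = 2*k*(-3 + k))
1/(909278*(d(B)²)) = 1/(909278*((2*(1/16)*(-3 + 1/16))²)) = 1/(909278*((2*(1/16)*(-47/16))²)) = 1/(909278*((-47/128)²)) = 1/(909278*(2209/16384)) = (1/909278)*(16384/2209) = 8192/1004297551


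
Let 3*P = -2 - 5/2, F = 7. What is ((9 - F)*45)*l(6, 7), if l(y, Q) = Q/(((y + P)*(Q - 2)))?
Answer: 28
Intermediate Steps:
P = -3/2 (P = (-2 - 5/2)/3 = (⅓)*(-9/2) = -3/2 ≈ -1.5000)
l(y, Q) = Q/((-2 + Q)*(-3/2 + y)) (l(y, Q) = Q/(((y - 3/2)*(Q - 2))) = Q/(((-3/2 + y)*(-2 + Q))) = Q/(((-2 + Q)*(-3/2 + y))) = Q*(1/((-2 + Q)*(-3/2 + y))) = Q/((-2 + Q)*(-3/2 + y)))
((9 - F)*45)*l(6, 7) = ((9 - 1*7)*45)*(2*7/(6 - 4*6 - 3*7 + 2*7*6)) = ((9 - 7)*45)*(2*7/(6 - 24 - 21 + 84)) = (2*45)*(2*7/45) = 90*(2*7*(1/45)) = 90*(14/45) = 28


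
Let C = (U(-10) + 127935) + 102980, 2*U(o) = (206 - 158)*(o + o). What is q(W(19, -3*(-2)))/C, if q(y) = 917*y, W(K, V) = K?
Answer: 17423/230435 ≈ 0.075609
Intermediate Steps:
U(o) = 48*o (U(o) = ((206 - 158)*(o + o))/2 = (48*(2*o))/2 = (96*o)/2 = 48*o)
C = 230435 (C = (48*(-10) + 127935) + 102980 = (-480 + 127935) + 102980 = 127455 + 102980 = 230435)
q(W(19, -3*(-2)))/C = (917*19)/230435 = 17423*(1/230435) = 17423/230435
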